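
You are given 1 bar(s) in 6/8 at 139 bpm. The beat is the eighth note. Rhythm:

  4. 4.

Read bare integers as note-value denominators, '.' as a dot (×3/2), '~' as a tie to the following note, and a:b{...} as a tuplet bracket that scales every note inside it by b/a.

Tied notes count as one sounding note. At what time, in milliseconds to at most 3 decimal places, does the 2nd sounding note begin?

note 2 onset = 3b = 1294.964ms

1. 0.0ms @ 0 + 1294.964ms (3)
2. 1294.964ms @ 3 + 1294.964ms (3)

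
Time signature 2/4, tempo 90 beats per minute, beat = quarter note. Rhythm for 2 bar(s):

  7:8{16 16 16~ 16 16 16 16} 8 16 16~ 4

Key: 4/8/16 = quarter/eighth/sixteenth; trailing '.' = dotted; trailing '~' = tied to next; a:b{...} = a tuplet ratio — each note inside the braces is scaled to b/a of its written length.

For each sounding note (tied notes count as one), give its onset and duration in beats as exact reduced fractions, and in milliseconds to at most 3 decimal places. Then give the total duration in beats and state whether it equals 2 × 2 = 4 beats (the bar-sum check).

1) 0.0ms=0b +190.476ms=2/7b
2) 190.476ms=2/7b +190.476ms=2/7b
3) 380.952ms=4/7b +380.952ms=4/7b
4) 761.905ms=8/7b +190.476ms=2/7b
5) 952.381ms=10/7b +190.476ms=2/7b
6) 1142.857ms=12/7b +190.476ms=2/7b
7) 1333.333ms=2b +333.333ms=1/2b
8) 1666.667ms=5/2b +166.667ms=1/4b
9) 1833.333ms=11/4b +833.333ms=5/4b
Σ=4b of 4 (90bpm 2/4) — PASS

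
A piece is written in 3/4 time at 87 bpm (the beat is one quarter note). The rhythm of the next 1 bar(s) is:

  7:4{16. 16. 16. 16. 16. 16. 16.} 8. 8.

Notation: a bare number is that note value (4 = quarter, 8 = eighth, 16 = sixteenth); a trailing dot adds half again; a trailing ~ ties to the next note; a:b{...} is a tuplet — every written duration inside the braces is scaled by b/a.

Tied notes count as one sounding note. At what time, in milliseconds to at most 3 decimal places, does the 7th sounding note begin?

note 7 onset = 9/7b = 886.7ms

1. 0.0ms @ 0 + 147.783ms (3/14)
2. 147.783ms @ 3/14 + 147.783ms (3/14)
3. 295.567ms @ 3/7 + 147.783ms (3/14)
4. 443.35ms @ 9/14 + 147.783ms (3/14)
5. 591.133ms @ 6/7 + 147.783ms (3/14)
6. 738.916ms @ 15/14 + 147.783ms (3/14)
7. 886.7ms @ 9/7 + 147.783ms (3/14)
8. 1034.483ms @ 3/2 + 517.241ms (3/4)
9. 1551.724ms @ 9/4 + 517.241ms (3/4)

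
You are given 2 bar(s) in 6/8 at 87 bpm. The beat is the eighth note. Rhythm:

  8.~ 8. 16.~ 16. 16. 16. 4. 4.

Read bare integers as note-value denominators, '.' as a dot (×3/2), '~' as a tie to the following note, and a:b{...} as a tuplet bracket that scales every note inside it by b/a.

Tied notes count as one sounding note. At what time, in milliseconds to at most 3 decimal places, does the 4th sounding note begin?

1. 0.0ms @ 0 + 2068.966ms (3)
2. 2068.966ms @ 3 + 1034.483ms (3/2)
3. 3103.448ms @ 9/2 + 517.241ms (3/4)
4. 3620.69ms @ 21/4 + 517.241ms (3/4)
5. 4137.931ms @ 6 + 2068.966ms (3)
6. 6206.897ms @ 9 + 2068.966ms (3)

note 4 onset = 21/4b = 3620.69ms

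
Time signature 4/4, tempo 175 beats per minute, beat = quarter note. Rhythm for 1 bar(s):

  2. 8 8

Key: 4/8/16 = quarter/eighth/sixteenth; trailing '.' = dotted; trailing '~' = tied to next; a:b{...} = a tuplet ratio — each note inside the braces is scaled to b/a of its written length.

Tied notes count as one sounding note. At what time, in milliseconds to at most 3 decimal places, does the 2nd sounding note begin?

note 2 onset = 3b = 1028.571ms

1. 0.0ms @ 0 + 1028.571ms (3)
2. 1028.571ms @ 3 + 171.429ms (1/2)
3. 1200.0ms @ 7/2 + 171.429ms (1/2)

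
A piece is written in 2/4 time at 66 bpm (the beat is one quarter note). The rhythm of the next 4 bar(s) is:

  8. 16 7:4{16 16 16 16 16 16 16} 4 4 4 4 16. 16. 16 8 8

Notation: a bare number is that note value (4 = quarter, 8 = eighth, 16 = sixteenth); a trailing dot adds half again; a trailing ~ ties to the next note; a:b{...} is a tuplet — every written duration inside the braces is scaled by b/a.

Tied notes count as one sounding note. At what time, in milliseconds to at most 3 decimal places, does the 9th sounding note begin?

note 9 onset = 13/7b = 1688.312ms

1. 0.0ms @ 0 + 681.818ms (3/4)
2. 681.818ms @ 3/4 + 227.273ms (1/4)
3. 909.091ms @ 1 + 129.87ms (1/7)
4. 1038.961ms @ 8/7 + 129.87ms (1/7)
5. 1168.831ms @ 9/7 + 129.87ms (1/7)
6. 1298.701ms @ 10/7 + 129.87ms (1/7)
7. 1428.571ms @ 11/7 + 129.87ms (1/7)
8. 1558.442ms @ 12/7 + 129.87ms (1/7)
9. 1688.312ms @ 13/7 + 129.87ms (1/7)
10. 1818.182ms @ 2 + 909.091ms (1)
11. 2727.273ms @ 3 + 909.091ms (1)
12. 3636.364ms @ 4 + 909.091ms (1)
13. 4545.455ms @ 5 + 909.091ms (1)
14. 5454.545ms @ 6 + 340.909ms (3/8)
15. 5795.455ms @ 51/8 + 340.909ms (3/8)
16. 6136.364ms @ 27/4 + 227.273ms (1/4)
17. 6363.636ms @ 7 + 454.545ms (1/2)
18. 6818.182ms @ 15/2 + 454.545ms (1/2)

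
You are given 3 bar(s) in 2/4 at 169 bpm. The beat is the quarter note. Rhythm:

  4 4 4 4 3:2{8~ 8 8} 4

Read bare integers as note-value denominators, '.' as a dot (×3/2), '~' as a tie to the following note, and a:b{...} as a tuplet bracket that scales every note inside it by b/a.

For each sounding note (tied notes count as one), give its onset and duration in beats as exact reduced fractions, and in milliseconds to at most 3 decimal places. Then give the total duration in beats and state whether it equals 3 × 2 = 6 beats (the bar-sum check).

1) 0.0ms=0b +355.03ms=1b
2) 355.03ms=1b +355.03ms=1b
3) 710.059ms=2b +355.03ms=1b
4) 1065.089ms=3b +355.03ms=1b
5) 1420.118ms=4b +236.686ms=2/3b
6) 1656.805ms=14/3b +118.343ms=1/3b
7) 1775.148ms=5b +355.03ms=1b
Σ=6b of 6 (169bpm 2/4) — PASS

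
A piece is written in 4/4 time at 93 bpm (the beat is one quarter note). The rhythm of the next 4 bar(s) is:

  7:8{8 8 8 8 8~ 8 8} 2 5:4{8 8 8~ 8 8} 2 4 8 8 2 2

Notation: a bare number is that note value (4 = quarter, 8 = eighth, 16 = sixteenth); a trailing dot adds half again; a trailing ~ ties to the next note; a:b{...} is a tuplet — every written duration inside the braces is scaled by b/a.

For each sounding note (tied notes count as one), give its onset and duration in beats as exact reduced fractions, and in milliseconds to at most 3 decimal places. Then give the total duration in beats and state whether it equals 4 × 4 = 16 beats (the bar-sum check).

1) 0.0ms=0b +368.664ms=4/7b
2) 368.664ms=4/7b +368.664ms=4/7b
3) 737.327ms=8/7b +368.664ms=4/7b
4) 1105.991ms=12/7b +368.664ms=4/7b
5) 1474.654ms=16/7b +737.327ms=8/7b
6) 2211.982ms=24/7b +368.664ms=4/7b
7) 2580.645ms=4b +1290.323ms=2b
8) 3870.968ms=6b +258.065ms=2/5b
9) 4129.032ms=32/5b +258.065ms=2/5b
10) 4387.097ms=34/5b +516.129ms=4/5b
11) 4903.226ms=38/5b +258.065ms=2/5b
12) 5161.29ms=8b +1290.323ms=2b
13) 6451.613ms=10b +645.161ms=1b
14) 7096.774ms=11b +322.581ms=1/2b
15) 7419.355ms=23/2b +322.581ms=1/2b
16) 7741.935ms=12b +1290.323ms=2b
17) 9032.258ms=14b +1290.323ms=2b
Σ=16b of 16 (93bpm 4/4) — PASS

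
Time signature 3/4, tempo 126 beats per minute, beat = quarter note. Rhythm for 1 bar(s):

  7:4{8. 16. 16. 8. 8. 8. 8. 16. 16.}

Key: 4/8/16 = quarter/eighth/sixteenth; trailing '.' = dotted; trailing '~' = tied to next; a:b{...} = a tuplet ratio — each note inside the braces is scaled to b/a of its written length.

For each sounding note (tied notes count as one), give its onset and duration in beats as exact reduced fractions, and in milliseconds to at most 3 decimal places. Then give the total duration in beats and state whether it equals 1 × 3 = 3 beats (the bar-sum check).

1) 0.0ms=0b +204.082ms=3/7b
2) 204.082ms=3/7b +102.041ms=3/14b
3) 306.122ms=9/14b +102.041ms=3/14b
4) 408.163ms=6/7b +204.082ms=3/7b
5) 612.245ms=9/7b +204.082ms=3/7b
6) 816.327ms=12/7b +204.082ms=3/7b
7) 1020.408ms=15/7b +204.082ms=3/7b
8) 1224.49ms=18/7b +102.041ms=3/14b
9) 1326.531ms=39/14b +102.041ms=3/14b
Σ=3b of 3 (126bpm 3/4) — PASS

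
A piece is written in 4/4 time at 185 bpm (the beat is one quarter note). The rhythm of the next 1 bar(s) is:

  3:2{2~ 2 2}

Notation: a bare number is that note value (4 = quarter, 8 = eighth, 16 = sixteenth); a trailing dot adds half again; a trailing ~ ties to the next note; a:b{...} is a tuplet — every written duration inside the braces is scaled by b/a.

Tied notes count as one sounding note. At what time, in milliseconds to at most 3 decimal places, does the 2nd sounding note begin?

note 2 onset = 8/3b = 864.865ms

1. 0.0ms @ 0 + 864.865ms (8/3)
2. 864.865ms @ 8/3 + 432.432ms (4/3)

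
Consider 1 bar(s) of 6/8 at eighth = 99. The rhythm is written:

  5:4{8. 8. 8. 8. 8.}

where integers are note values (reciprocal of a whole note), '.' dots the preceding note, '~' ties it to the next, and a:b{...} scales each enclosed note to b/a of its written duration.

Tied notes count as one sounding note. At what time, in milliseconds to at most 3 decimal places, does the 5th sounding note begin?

note 5 onset = 24/5b = 2909.091ms

1. 0.0ms @ 0 + 727.273ms (6/5)
2. 727.273ms @ 6/5 + 727.273ms (6/5)
3. 1454.545ms @ 12/5 + 727.273ms (6/5)
4. 2181.818ms @ 18/5 + 727.273ms (6/5)
5. 2909.091ms @ 24/5 + 727.273ms (6/5)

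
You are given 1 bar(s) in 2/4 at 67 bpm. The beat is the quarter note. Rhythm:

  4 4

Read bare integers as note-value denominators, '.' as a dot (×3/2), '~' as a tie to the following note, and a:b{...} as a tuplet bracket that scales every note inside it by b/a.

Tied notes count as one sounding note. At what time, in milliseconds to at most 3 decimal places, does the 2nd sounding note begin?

note 2 onset = 1b = 895.522ms

1. 0.0ms @ 0 + 895.522ms (1)
2. 895.522ms @ 1 + 895.522ms (1)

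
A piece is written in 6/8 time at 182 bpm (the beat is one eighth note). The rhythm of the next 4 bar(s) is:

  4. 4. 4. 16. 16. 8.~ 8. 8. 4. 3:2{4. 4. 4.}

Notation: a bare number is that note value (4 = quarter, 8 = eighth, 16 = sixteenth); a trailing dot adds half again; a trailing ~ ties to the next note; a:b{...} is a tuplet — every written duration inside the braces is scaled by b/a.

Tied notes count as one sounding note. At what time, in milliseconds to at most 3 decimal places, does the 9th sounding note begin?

1. 0.0ms @ 0 + 989.011ms (3)
2. 989.011ms @ 3 + 989.011ms (3)
3. 1978.022ms @ 6 + 989.011ms (3)
4. 2967.033ms @ 9 + 247.253ms (3/4)
5. 3214.286ms @ 39/4 + 247.253ms (3/4)
6. 3461.538ms @ 21/2 + 989.011ms (3)
7. 4450.549ms @ 27/2 + 494.505ms (3/2)
8. 4945.055ms @ 15 + 989.011ms (3)
9. 5934.066ms @ 18 + 659.341ms (2)
10. 6593.407ms @ 20 + 659.341ms (2)
11. 7252.747ms @ 22 + 659.341ms (2)

note 9 onset = 18b = 5934.066ms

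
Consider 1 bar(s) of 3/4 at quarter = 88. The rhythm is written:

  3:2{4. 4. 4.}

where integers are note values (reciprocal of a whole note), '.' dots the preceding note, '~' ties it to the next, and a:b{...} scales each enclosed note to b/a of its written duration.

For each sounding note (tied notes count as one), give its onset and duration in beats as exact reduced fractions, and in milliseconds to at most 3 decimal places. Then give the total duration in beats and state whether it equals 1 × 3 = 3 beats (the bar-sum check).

1) 0.0ms=0b +681.818ms=1b
2) 681.818ms=1b +681.818ms=1b
3) 1363.636ms=2b +681.818ms=1b
Σ=3b of 3 (88bpm 3/4) — PASS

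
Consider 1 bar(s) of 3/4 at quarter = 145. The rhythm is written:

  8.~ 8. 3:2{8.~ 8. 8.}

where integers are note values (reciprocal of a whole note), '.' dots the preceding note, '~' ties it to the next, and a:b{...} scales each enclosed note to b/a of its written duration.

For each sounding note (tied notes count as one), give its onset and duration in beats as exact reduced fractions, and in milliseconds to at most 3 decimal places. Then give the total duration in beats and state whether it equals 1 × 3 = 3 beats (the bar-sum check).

1) 0.0ms=0b +620.69ms=3/2b
2) 620.69ms=3/2b +413.793ms=1b
3) 1034.483ms=5/2b +206.897ms=1/2b
Σ=3b of 3 (145bpm 3/4) — PASS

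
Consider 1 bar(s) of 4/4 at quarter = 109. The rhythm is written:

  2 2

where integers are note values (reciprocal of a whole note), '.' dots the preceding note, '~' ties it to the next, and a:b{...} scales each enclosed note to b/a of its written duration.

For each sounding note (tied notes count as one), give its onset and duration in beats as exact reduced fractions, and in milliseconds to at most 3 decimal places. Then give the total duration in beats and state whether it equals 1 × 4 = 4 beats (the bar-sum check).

1) 0.0ms=0b +1100.917ms=2b
2) 1100.917ms=2b +1100.917ms=2b
Σ=4b of 4 (109bpm 4/4) — PASS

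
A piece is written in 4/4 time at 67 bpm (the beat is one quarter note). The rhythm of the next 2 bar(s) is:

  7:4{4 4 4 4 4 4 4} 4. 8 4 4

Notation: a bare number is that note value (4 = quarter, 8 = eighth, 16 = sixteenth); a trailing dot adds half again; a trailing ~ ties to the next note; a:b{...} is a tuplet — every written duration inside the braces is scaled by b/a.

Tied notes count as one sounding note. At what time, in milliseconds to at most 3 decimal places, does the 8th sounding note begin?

1. 0.0ms @ 0 + 511.727ms (4/7)
2. 511.727ms @ 4/7 + 511.727ms (4/7)
3. 1023.454ms @ 8/7 + 511.727ms (4/7)
4. 1535.181ms @ 12/7 + 511.727ms (4/7)
5. 2046.908ms @ 16/7 + 511.727ms (4/7)
6. 2558.635ms @ 20/7 + 511.727ms (4/7)
7. 3070.362ms @ 24/7 + 511.727ms (4/7)
8. 3582.09ms @ 4 + 1343.284ms (3/2)
9. 4925.373ms @ 11/2 + 447.761ms (1/2)
10. 5373.134ms @ 6 + 895.522ms (1)
11. 6268.657ms @ 7 + 895.522ms (1)

note 8 onset = 4b = 3582.09ms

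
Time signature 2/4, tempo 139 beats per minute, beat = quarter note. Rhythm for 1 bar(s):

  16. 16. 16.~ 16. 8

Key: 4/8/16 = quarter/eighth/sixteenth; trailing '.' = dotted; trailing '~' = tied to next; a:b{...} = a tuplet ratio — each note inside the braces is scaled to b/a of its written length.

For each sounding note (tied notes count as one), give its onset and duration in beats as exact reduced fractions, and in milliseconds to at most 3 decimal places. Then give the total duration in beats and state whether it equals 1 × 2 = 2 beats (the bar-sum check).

1) 0.0ms=0b +161.871ms=3/8b
2) 161.871ms=3/8b +161.871ms=3/8b
3) 323.741ms=3/4b +323.741ms=3/4b
4) 647.482ms=3/2b +215.827ms=1/2b
Σ=2b of 2 (139bpm 2/4) — PASS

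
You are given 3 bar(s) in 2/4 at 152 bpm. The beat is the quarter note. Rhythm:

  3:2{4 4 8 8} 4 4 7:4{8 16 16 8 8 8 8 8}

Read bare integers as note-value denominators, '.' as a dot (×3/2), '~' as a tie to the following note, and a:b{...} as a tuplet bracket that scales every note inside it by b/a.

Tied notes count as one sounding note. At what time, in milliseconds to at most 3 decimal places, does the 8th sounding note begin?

1. 0.0ms @ 0 + 263.158ms (2/3)
2. 263.158ms @ 2/3 + 263.158ms (2/3)
3. 526.316ms @ 4/3 + 131.579ms (1/3)
4. 657.895ms @ 5/3 + 131.579ms (1/3)
5. 789.474ms @ 2 + 394.737ms (1)
6. 1184.211ms @ 3 + 394.737ms (1)
7. 1578.947ms @ 4 + 112.782ms (2/7)
8. 1691.729ms @ 30/7 + 56.391ms (1/7)
9. 1748.12ms @ 31/7 + 56.391ms (1/7)
10. 1804.511ms @ 32/7 + 112.782ms (2/7)
11. 1917.293ms @ 34/7 + 112.782ms (2/7)
12. 2030.075ms @ 36/7 + 112.782ms (2/7)
13. 2142.857ms @ 38/7 + 112.782ms (2/7)
14. 2255.639ms @ 40/7 + 112.782ms (2/7)

note 8 onset = 30/7b = 1691.729ms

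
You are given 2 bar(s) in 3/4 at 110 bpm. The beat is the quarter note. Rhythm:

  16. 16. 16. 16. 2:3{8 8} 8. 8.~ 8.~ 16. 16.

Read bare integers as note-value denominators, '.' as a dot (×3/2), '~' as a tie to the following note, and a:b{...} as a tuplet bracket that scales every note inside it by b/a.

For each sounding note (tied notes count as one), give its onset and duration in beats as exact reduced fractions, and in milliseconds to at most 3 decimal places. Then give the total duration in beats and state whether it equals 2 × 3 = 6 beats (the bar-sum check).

1) 0.0ms=0b +204.545ms=3/8b
2) 204.545ms=3/8b +204.545ms=3/8b
3) 409.091ms=3/4b +204.545ms=3/8b
4) 613.636ms=9/8b +204.545ms=3/8b
5) 818.182ms=3/2b +409.091ms=3/4b
6) 1227.273ms=9/4b +409.091ms=3/4b
7) 1636.364ms=3b +409.091ms=3/4b
8) 2045.455ms=15/4b +1022.727ms=15/8b
9) 3068.182ms=45/8b +204.545ms=3/8b
Σ=6b of 6 (110bpm 3/4) — PASS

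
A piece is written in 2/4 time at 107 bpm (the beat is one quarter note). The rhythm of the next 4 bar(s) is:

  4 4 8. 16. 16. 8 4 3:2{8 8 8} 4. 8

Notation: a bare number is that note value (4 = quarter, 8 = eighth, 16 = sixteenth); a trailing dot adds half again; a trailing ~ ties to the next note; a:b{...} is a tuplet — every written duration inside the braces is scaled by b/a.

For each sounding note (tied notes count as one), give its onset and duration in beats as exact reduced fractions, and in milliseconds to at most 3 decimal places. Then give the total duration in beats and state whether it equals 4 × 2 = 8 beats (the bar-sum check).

1) 0.0ms=0b +560.748ms=1b
2) 560.748ms=1b +560.748ms=1b
3) 1121.495ms=2b +420.561ms=3/4b
4) 1542.056ms=11/4b +210.28ms=3/8b
5) 1752.336ms=25/8b +210.28ms=3/8b
6) 1962.617ms=7/2b +280.374ms=1/2b
7) 2242.991ms=4b +560.748ms=1b
8) 2803.738ms=5b +186.916ms=1/3b
9) 2990.654ms=16/3b +186.916ms=1/3b
10) 3177.57ms=17/3b +186.916ms=1/3b
11) 3364.486ms=6b +841.121ms=3/2b
12) 4205.607ms=15/2b +280.374ms=1/2b
Σ=8b of 8 (107bpm 2/4) — PASS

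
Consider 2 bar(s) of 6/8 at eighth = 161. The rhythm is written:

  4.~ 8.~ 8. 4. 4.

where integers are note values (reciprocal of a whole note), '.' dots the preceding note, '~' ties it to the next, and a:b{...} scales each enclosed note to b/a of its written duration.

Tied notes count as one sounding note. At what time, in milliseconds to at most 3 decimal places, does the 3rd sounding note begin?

note 3 onset = 9b = 3354.037ms

1. 0.0ms @ 0 + 2236.025ms (6)
2. 2236.025ms @ 6 + 1118.012ms (3)
3. 3354.037ms @ 9 + 1118.012ms (3)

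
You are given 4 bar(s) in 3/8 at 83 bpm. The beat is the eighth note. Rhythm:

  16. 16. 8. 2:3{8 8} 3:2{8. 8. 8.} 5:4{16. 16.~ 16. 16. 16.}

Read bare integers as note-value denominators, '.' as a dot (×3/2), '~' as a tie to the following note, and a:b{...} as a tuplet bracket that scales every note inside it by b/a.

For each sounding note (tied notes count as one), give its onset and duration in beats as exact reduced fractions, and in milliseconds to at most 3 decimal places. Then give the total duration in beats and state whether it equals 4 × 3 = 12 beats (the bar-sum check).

1) 0.0ms=0b +542.169ms=3/4b
2) 542.169ms=3/4b +542.169ms=3/4b
3) 1084.337ms=3/2b +1084.337ms=3/2b
4) 2168.675ms=3b +1084.337ms=3/2b
5) 3253.012ms=9/2b +1084.337ms=3/2b
6) 4337.349ms=6b +722.892ms=1b
7) 5060.241ms=7b +722.892ms=1b
8) 5783.133ms=8b +722.892ms=1b
9) 6506.024ms=9b +433.735ms=3/5b
10) 6939.759ms=48/5b +867.47ms=6/5b
11) 7807.229ms=54/5b +433.735ms=3/5b
12) 8240.964ms=57/5b +433.735ms=3/5b
Σ=12b of 12 (83bpm 3/8) — PASS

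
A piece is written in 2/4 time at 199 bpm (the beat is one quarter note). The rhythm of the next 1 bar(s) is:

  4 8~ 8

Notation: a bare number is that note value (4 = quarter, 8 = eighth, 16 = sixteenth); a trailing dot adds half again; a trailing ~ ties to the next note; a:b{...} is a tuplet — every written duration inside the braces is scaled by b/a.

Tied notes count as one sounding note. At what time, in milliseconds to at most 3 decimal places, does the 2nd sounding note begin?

1. 0.0ms @ 0 + 301.508ms (1)
2. 301.508ms @ 1 + 301.508ms (1)

note 2 onset = 1b = 301.508ms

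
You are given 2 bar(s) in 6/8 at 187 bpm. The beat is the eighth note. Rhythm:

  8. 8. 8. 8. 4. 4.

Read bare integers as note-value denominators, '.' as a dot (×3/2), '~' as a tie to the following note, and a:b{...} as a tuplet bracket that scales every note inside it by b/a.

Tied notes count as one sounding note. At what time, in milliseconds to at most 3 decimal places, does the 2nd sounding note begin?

note 2 onset = 3/2b = 481.283ms

1. 0.0ms @ 0 + 481.283ms (3/2)
2. 481.283ms @ 3/2 + 481.283ms (3/2)
3. 962.567ms @ 3 + 481.283ms (3/2)
4. 1443.85ms @ 9/2 + 481.283ms (3/2)
5. 1925.134ms @ 6 + 962.567ms (3)
6. 2887.701ms @ 9 + 962.567ms (3)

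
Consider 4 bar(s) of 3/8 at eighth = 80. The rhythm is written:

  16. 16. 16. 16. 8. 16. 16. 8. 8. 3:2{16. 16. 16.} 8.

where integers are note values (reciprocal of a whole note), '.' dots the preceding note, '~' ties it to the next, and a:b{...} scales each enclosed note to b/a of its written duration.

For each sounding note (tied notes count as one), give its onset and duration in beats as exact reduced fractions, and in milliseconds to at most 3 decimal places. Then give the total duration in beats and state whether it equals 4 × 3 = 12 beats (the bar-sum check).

1) 0.0ms=0b +562.5ms=3/4b
2) 562.5ms=3/4b +562.5ms=3/4b
3) 1125.0ms=3/2b +562.5ms=3/4b
4) 1687.5ms=9/4b +562.5ms=3/4b
5) 2250.0ms=3b +1125.0ms=3/2b
6) 3375.0ms=9/2b +562.5ms=3/4b
7) 3937.5ms=21/4b +562.5ms=3/4b
8) 4500.0ms=6b +1125.0ms=3/2b
9) 5625.0ms=15/2b +1125.0ms=3/2b
10) 6750.0ms=9b +375.0ms=1/2b
11) 7125.0ms=19/2b +375.0ms=1/2b
12) 7500.0ms=10b +375.0ms=1/2b
13) 7875.0ms=21/2b +1125.0ms=3/2b
Σ=12b of 12 (80bpm 3/8) — PASS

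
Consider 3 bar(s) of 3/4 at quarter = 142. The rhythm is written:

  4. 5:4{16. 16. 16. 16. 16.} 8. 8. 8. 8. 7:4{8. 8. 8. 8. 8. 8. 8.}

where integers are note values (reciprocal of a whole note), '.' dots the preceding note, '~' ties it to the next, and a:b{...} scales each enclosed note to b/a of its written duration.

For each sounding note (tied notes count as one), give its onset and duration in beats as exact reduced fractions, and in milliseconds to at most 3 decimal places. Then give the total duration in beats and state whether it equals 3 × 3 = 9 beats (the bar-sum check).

1) 0.0ms=0b +633.803ms=3/2b
2) 633.803ms=3/2b +126.761ms=3/10b
3) 760.563ms=9/5b +126.761ms=3/10b
4) 887.324ms=21/10b +126.761ms=3/10b
5) 1014.085ms=12/5b +126.761ms=3/10b
6) 1140.845ms=27/10b +126.761ms=3/10b
7) 1267.606ms=3b +316.901ms=3/4b
8) 1584.507ms=15/4b +316.901ms=3/4b
9) 1901.408ms=9/2b +316.901ms=3/4b
10) 2218.31ms=21/4b +316.901ms=3/4b
11) 2535.211ms=6b +181.087ms=3/7b
12) 2716.298ms=45/7b +181.087ms=3/7b
13) 2897.384ms=48/7b +181.087ms=3/7b
14) 3078.471ms=51/7b +181.087ms=3/7b
15) 3259.557ms=54/7b +181.087ms=3/7b
16) 3440.644ms=57/7b +181.087ms=3/7b
17) 3621.73ms=60/7b +181.087ms=3/7b
Σ=9b of 9 (142bpm 3/4) — PASS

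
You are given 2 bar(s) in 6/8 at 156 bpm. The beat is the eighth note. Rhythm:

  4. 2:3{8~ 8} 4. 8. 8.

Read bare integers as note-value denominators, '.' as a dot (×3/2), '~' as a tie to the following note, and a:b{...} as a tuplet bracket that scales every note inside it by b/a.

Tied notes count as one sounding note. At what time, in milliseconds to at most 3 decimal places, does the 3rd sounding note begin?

1. 0.0ms @ 0 + 1153.846ms (3)
2. 1153.846ms @ 3 + 1153.846ms (3)
3. 2307.692ms @ 6 + 1153.846ms (3)
4. 3461.538ms @ 9 + 576.923ms (3/2)
5. 4038.462ms @ 21/2 + 576.923ms (3/2)

note 3 onset = 6b = 2307.692ms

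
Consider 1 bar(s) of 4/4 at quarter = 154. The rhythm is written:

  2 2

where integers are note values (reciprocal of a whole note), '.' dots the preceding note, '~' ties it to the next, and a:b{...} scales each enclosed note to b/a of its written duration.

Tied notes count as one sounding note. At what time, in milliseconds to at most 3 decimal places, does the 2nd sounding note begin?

1. 0.0ms @ 0 + 779.221ms (2)
2. 779.221ms @ 2 + 779.221ms (2)

note 2 onset = 2b = 779.221ms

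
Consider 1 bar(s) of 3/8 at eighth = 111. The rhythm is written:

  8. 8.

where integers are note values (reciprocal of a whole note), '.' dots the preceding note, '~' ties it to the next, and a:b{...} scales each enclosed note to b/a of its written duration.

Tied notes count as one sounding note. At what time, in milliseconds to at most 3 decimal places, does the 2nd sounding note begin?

note 2 onset = 3/2b = 810.811ms

1. 0.0ms @ 0 + 810.811ms (3/2)
2. 810.811ms @ 3/2 + 810.811ms (3/2)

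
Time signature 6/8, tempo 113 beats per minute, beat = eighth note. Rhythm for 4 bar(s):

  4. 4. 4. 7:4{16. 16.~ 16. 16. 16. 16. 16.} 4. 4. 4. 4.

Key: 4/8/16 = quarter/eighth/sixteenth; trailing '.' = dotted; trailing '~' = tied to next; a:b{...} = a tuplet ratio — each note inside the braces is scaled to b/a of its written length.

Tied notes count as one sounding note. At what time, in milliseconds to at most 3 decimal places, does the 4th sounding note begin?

1. 0.0ms @ 0 + 1592.92ms (3)
2. 1592.92ms @ 3 + 1592.92ms (3)
3. 3185.841ms @ 6 + 1592.92ms (3)
4. 4778.761ms @ 9 + 227.56ms (3/7)
5. 5006.321ms @ 66/7 + 455.12ms (6/7)
6. 5461.441ms @ 72/7 + 227.56ms (3/7)
7. 5689.001ms @ 75/7 + 227.56ms (3/7)
8. 5916.561ms @ 78/7 + 227.56ms (3/7)
9. 6144.121ms @ 81/7 + 227.56ms (3/7)
10. 6371.681ms @ 12 + 1592.92ms (3)
11. 7964.602ms @ 15 + 1592.92ms (3)
12. 9557.522ms @ 18 + 1592.92ms (3)
13. 11150.442ms @ 21 + 1592.92ms (3)

note 4 onset = 9b = 4778.761ms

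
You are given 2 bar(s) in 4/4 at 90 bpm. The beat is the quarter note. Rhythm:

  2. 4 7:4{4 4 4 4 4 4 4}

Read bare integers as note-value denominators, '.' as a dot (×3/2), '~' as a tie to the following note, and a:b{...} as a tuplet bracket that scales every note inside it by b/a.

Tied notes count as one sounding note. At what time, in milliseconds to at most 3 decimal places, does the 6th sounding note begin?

note 6 onset = 40/7b = 3809.524ms

1. 0.0ms @ 0 + 2000.0ms (3)
2. 2000.0ms @ 3 + 666.667ms (1)
3. 2666.667ms @ 4 + 380.952ms (4/7)
4. 3047.619ms @ 32/7 + 380.952ms (4/7)
5. 3428.571ms @ 36/7 + 380.952ms (4/7)
6. 3809.524ms @ 40/7 + 380.952ms (4/7)
7. 4190.476ms @ 44/7 + 380.952ms (4/7)
8. 4571.429ms @ 48/7 + 380.952ms (4/7)
9. 4952.381ms @ 52/7 + 380.952ms (4/7)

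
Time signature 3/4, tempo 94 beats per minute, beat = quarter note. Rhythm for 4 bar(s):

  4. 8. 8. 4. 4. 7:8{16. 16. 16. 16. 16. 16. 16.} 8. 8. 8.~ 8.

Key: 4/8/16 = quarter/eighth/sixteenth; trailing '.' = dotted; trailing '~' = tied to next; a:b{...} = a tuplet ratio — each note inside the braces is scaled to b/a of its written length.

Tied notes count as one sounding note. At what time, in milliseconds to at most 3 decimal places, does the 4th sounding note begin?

note 4 onset = 3b = 1914.894ms

1. 0.0ms @ 0 + 957.447ms (3/2)
2. 957.447ms @ 3/2 + 478.723ms (3/4)
3. 1436.17ms @ 9/4 + 478.723ms (3/4)
4. 1914.894ms @ 3 + 957.447ms (3/2)
5. 2872.34ms @ 9/2 + 957.447ms (3/2)
6. 3829.787ms @ 6 + 273.556ms (3/7)
7. 4103.343ms @ 45/7 + 273.556ms (3/7)
8. 4376.9ms @ 48/7 + 273.556ms (3/7)
9. 4650.456ms @ 51/7 + 273.556ms (3/7)
10. 4924.012ms @ 54/7 + 273.556ms (3/7)
11. 5197.568ms @ 57/7 + 273.556ms (3/7)
12. 5471.125ms @ 60/7 + 273.556ms (3/7)
13. 5744.681ms @ 9 + 478.723ms (3/4)
14. 6223.404ms @ 39/4 + 478.723ms (3/4)
15. 6702.128ms @ 21/2 + 957.447ms (3/2)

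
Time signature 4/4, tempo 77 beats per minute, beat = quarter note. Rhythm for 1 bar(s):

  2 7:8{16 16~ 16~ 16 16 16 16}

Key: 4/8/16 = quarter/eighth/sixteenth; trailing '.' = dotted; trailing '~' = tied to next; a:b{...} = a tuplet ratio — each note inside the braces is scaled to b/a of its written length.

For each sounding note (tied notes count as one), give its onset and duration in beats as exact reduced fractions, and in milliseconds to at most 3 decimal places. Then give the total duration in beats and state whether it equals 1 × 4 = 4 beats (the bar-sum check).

1) 0.0ms=0b +1558.442ms=2b
2) 1558.442ms=2b +222.635ms=2/7b
3) 1781.076ms=16/7b +667.904ms=6/7b
4) 2448.98ms=22/7b +222.635ms=2/7b
5) 2671.614ms=24/7b +222.635ms=2/7b
6) 2894.249ms=26/7b +222.635ms=2/7b
Σ=4b of 4 (77bpm 4/4) — PASS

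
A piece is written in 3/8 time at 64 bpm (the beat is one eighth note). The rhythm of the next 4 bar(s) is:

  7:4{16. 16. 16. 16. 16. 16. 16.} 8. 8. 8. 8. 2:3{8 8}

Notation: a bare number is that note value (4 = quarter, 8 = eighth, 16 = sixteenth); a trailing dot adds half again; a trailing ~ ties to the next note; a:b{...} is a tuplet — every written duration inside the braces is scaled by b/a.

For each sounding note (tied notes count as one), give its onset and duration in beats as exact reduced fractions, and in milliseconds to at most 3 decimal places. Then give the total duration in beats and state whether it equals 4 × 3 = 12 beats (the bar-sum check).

1) 0.0ms=0b +401.786ms=3/7b
2) 401.786ms=3/7b +401.786ms=3/7b
3) 803.571ms=6/7b +401.786ms=3/7b
4) 1205.357ms=9/7b +401.786ms=3/7b
5) 1607.143ms=12/7b +401.786ms=3/7b
6) 2008.929ms=15/7b +401.786ms=3/7b
7) 2410.714ms=18/7b +401.786ms=3/7b
8) 2812.5ms=3b +1406.25ms=3/2b
9) 4218.75ms=9/2b +1406.25ms=3/2b
10) 5625.0ms=6b +1406.25ms=3/2b
11) 7031.25ms=15/2b +1406.25ms=3/2b
12) 8437.5ms=9b +1406.25ms=3/2b
13) 9843.75ms=21/2b +1406.25ms=3/2b
Σ=12b of 12 (64bpm 3/8) — PASS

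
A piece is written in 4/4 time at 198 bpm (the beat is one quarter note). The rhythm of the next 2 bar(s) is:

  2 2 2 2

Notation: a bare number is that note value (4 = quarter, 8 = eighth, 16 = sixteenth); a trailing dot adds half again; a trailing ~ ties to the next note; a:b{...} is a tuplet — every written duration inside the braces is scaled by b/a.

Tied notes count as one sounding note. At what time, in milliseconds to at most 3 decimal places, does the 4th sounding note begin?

1. 0.0ms @ 0 + 606.061ms (2)
2. 606.061ms @ 2 + 606.061ms (2)
3. 1212.121ms @ 4 + 606.061ms (2)
4. 1818.182ms @ 6 + 606.061ms (2)

note 4 onset = 6b = 1818.182ms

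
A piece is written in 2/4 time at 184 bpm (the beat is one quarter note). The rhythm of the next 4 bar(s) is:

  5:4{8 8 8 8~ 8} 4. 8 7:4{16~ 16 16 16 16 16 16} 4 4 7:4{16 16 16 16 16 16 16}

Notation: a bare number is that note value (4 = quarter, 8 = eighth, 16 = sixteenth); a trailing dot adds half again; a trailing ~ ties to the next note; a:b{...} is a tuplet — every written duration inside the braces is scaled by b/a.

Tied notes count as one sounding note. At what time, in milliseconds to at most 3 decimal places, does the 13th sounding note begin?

1. 0.0ms @ 0 + 130.435ms (2/5)
2. 130.435ms @ 2/5 + 130.435ms (2/5)
3. 260.87ms @ 4/5 + 130.435ms (2/5)
4. 391.304ms @ 6/5 + 260.87ms (4/5)
5. 652.174ms @ 2 + 489.13ms (3/2)
6. 1141.304ms @ 7/2 + 163.043ms (1/2)
7. 1304.348ms @ 4 + 93.168ms (2/7)
8. 1397.516ms @ 30/7 + 46.584ms (1/7)
9. 1444.099ms @ 31/7 + 46.584ms (1/7)
10. 1490.683ms @ 32/7 + 46.584ms (1/7)
11. 1537.267ms @ 33/7 + 46.584ms (1/7)
12. 1583.851ms @ 34/7 + 46.584ms (1/7)
13. 1630.435ms @ 5 + 326.087ms (1)
14. 1956.522ms @ 6 + 326.087ms (1)
15. 2282.609ms @ 7 + 46.584ms (1/7)
16. 2329.193ms @ 50/7 + 46.584ms (1/7)
17. 2375.776ms @ 51/7 + 46.584ms (1/7)
18. 2422.36ms @ 52/7 + 46.584ms (1/7)
19. 2468.944ms @ 53/7 + 46.584ms (1/7)
20. 2515.528ms @ 54/7 + 46.584ms (1/7)
21. 2562.112ms @ 55/7 + 46.584ms (1/7)

note 13 onset = 5b = 1630.435ms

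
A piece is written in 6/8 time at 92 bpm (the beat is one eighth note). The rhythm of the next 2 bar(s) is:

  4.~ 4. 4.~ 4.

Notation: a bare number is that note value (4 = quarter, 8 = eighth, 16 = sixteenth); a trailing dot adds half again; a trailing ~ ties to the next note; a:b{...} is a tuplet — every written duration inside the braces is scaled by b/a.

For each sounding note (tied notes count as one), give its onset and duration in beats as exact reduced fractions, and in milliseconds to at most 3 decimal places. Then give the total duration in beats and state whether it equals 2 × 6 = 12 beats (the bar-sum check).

1) 0.0ms=0b +3913.043ms=6b
2) 3913.043ms=6b +3913.043ms=6b
Σ=12b of 12 (92bpm 6/8) — PASS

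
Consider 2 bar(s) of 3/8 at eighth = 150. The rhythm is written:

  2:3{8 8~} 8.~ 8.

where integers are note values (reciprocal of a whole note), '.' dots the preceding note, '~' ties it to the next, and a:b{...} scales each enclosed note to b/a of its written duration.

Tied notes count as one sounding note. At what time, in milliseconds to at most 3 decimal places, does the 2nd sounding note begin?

note 2 onset = 3/2b = 600.0ms

1. 0.0ms @ 0 + 600.0ms (3/2)
2. 600.0ms @ 3/2 + 1800.0ms (9/2)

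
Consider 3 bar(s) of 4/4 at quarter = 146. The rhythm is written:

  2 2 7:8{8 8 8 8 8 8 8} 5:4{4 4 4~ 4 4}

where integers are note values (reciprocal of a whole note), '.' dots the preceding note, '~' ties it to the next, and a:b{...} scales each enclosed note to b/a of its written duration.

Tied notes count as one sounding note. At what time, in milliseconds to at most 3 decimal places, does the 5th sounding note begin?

1. 0.0ms @ 0 + 821.918ms (2)
2. 821.918ms @ 2 + 821.918ms (2)
3. 1643.836ms @ 4 + 234.834ms (4/7)
4. 1878.669ms @ 32/7 + 234.834ms (4/7)
5. 2113.503ms @ 36/7 + 234.834ms (4/7)
6. 2348.337ms @ 40/7 + 234.834ms (4/7)
7. 2583.17ms @ 44/7 + 234.834ms (4/7)
8. 2818.004ms @ 48/7 + 234.834ms (4/7)
9. 3052.838ms @ 52/7 + 234.834ms (4/7)
10. 3287.671ms @ 8 + 328.767ms (4/5)
11. 3616.438ms @ 44/5 + 328.767ms (4/5)
12. 3945.205ms @ 48/5 + 657.534ms (8/5)
13. 4602.74ms @ 56/5 + 328.767ms (4/5)

note 5 onset = 36/7b = 2113.503ms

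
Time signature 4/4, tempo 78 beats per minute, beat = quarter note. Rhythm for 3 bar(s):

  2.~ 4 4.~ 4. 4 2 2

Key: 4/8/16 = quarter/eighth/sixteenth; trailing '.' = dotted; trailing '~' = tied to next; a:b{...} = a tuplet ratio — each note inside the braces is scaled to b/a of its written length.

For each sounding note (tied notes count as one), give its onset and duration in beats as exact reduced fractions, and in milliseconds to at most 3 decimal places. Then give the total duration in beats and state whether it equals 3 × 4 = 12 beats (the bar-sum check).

1) 0.0ms=0b +3076.923ms=4b
2) 3076.923ms=4b +2307.692ms=3b
3) 5384.615ms=7b +769.231ms=1b
4) 6153.846ms=8b +1538.462ms=2b
5) 7692.308ms=10b +1538.462ms=2b
Σ=12b of 12 (78bpm 4/4) — PASS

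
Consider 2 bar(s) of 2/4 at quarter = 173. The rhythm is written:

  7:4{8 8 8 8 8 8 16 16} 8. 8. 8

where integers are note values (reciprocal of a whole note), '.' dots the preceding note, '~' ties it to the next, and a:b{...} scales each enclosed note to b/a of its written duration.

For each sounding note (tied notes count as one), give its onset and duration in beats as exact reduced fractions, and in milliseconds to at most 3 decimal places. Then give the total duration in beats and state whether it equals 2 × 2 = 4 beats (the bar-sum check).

1) 0.0ms=0b +99.092ms=2/7b
2) 99.092ms=2/7b +99.092ms=2/7b
3) 198.183ms=4/7b +99.092ms=2/7b
4) 297.275ms=6/7b +99.092ms=2/7b
5) 396.367ms=8/7b +99.092ms=2/7b
6) 495.458ms=10/7b +99.092ms=2/7b
7) 594.55ms=12/7b +49.546ms=1/7b
8) 644.096ms=13/7b +49.546ms=1/7b
9) 693.642ms=2b +260.116ms=3/4b
10) 953.757ms=11/4b +260.116ms=3/4b
11) 1213.873ms=7/2b +173.41ms=1/2b
Σ=4b of 4 (173bpm 2/4) — PASS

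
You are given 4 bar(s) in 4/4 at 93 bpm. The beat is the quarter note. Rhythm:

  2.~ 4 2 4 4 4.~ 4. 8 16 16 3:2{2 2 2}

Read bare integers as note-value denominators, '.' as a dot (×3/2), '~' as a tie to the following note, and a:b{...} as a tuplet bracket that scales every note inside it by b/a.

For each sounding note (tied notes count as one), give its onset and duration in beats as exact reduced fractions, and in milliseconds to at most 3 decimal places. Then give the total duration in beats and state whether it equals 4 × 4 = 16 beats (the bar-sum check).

1) 0.0ms=0b +2580.645ms=4b
2) 2580.645ms=4b +1290.323ms=2b
3) 3870.968ms=6b +645.161ms=1b
4) 4516.129ms=7b +645.161ms=1b
5) 5161.29ms=8b +1935.484ms=3b
6) 7096.774ms=11b +322.581ms=1/2b
7) 7419.355ms=23/2b +161.29ms=1/4b
8) 7580.645ms=47/4b +161.29ms=1/4b
9) 7741.935ms=12b +860.215ms=4/3b
10) 8602.151ms=40/3b +860.215ms=4/3b
11) 9462.366ms=44/3b +860.215ms=4/3b
Σ=16b of 16 (93bpm 4/4) — PASS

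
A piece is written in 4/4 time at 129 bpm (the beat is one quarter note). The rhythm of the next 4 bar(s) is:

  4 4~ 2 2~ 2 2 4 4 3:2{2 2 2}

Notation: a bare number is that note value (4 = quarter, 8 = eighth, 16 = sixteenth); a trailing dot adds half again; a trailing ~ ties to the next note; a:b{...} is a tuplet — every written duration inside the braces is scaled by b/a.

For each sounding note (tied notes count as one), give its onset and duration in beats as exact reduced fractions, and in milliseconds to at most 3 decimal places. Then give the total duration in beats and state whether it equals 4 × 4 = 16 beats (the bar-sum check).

1) 0.0ms=0b +465.116ms=1b
2) 465.116ms=1b +1395.349ms=3b
3) 1860.465ms=4b +1860.465ms=4b
4) 3720.93ms=8b +930.233ms=2b
5) 4651.163ms=10b +465.116ms=1b
6) 5116.279ms=11b +465.116ms=1b
7) 5581.395ms=12b +620.155ms=4/3b
8) 6201.55ms=40/3b +620.155ms=4/3b
9) 6821.705ms=44/3b +620.155ms=4/3b
Σ=16b of 16 (129bpm 4/4) — PASS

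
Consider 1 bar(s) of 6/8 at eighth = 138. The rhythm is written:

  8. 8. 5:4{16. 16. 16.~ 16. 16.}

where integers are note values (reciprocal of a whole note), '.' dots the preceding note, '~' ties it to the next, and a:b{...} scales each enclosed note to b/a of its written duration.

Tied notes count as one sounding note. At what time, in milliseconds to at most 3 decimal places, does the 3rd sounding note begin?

1. 0.0ms @ 0 + 652.174ms (3/2)
2. 652.174ms @ 3/2 + 652.174ms (3/2)
3. 1304.348ms @ 3 + 260.87ms (3/5)
4. 1565.217ms @ 18/5 + 260.87ms (3/5)
5. 1826.087ms @ 21/5 + 521.739ms (6/5)
6. 2347.826ms @ 27/5 + 260.87ms (3/5)

note 3 onset = 3b = 1304.348ms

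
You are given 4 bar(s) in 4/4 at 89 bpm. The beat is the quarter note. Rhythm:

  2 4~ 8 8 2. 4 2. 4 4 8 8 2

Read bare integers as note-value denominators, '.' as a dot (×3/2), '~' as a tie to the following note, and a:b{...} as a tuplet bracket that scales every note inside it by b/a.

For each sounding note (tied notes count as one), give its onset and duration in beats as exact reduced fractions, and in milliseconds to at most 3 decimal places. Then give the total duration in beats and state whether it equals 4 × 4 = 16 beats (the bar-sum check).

1) 0.0ms=0b +1348.315ms=2b
2) 1348.315ms=2b +1011.236ms=3/2b
3) 2359.551ms=7/2b +337.079ms=1/2b
4) 2696.629ms=4b +2022.472ms=3b
5) 4719.101ms=7b +674.157ms=1b
6) 5393.258ms=8b +2022.472ms=3b
7) 7415.73ms=11b +674.157ms=1b
8) 8089.888ms=12b +674.157ms=1b
9) 8764.045ms=13b +337.079ms=1/2b
10) 9101.124ms=27/2b +337.079ms=1/2b
11) 9438.202ms=14b +1348.315ms=2b
Σ=16b of 16 (89bpm 4/4) — PASS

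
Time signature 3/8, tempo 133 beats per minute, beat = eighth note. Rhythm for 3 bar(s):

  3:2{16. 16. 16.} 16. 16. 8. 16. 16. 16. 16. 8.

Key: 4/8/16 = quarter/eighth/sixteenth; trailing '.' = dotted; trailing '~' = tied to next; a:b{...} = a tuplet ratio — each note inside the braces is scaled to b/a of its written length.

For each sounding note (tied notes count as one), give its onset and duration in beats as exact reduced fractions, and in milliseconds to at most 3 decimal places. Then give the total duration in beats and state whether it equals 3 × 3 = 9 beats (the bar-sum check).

1) 0.0ms=0b +225.564ms=1/2b
2) 225.564ms=1/2b +225.564ms=1/2b
3) 451.128ms=1b +225.564ms=1/2b
4) 676.692ms=3/2b +338.346ms=3/4b
5) 1015.038ms=9/4b +338.346ms=3/4b
6) 1353.383ms=3b +676.692ms=3/2b
7) 2030.075ms=9/2b +338.346ms=3/4b
8) 2368.421ms=21/4b +338.346ms=3/4b
9) 2706.767ms=6b +338.346ms=3/4b
10) 3045.113ms=27/4b +338.346ms=3/4b
11) 3383.459ms=15/2b +676.692ms=3/2b
Σ=9b of 9 (133bpm 3/8) — PASS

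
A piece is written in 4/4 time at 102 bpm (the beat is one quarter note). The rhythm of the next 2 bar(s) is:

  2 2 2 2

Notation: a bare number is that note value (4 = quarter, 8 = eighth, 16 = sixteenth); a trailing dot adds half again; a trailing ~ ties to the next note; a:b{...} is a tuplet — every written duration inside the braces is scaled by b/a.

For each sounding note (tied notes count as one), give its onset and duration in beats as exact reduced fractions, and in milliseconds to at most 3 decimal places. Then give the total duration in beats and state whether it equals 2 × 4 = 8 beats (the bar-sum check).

1) 0.0ms=0b +1176.471ms=2b
2) 1176.471ms=2b +1176.471ms=2b
3) 2352.941ms=4b +1176.471ms=2b
4) 3529.412ms=6b +1176.471ms=2b
Σ=8b of 8 (102bpm 4/4) — PASS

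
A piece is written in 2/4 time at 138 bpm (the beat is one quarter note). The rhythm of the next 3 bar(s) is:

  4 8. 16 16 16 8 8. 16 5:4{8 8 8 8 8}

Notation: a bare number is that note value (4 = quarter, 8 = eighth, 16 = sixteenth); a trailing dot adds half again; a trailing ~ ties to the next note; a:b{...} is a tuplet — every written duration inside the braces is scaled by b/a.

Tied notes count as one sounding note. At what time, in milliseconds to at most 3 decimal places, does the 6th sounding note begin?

note 6 onset = 5/2b = 1086.957ms

1. 0.0ms @ 0 + 434.783ms (1)
2. 434.783ms @ 1 + 326.087ms (3/4)
3. 760.87ms @ 7/4 + 108.696ms (1/4)
4. 869.565ms @ 2 + 108.696ms (1/4)
5. 978.261ms @ 9/4 + 108.696ms (1/4)
6. 1086.957ms @ 5/2 + 217.391ms (1/2)
7. 1304.348ms @ 3 + 326.087ms (3/4)
8. 1630.435ms @ 15/4 + 108.696ms (1/4)
9. 1739.13ms @ 4 + 173.913ms (2/5)
10. 1913.043ms @ 22/5 + 173.913ms (2/5)
11. 2086.957ms @ 24/5 + 173.913ms (2/5)
12. 2260.87ms @ 26/5 + 173.913ms (2/5)
13. 2434.783ms @ 28/5 + 173.913ms (2/5)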